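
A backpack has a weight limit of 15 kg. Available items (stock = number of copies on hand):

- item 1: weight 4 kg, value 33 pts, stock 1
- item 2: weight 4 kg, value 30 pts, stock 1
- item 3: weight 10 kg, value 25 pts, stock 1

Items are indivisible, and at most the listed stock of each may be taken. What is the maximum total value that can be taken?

Top feasible selections:
- 1×item 1 + 1×item 2: weight 8, value 63
- 1×item 1 + 1×item 3: weight 14, value 58
Best: 63 pts.

63 pts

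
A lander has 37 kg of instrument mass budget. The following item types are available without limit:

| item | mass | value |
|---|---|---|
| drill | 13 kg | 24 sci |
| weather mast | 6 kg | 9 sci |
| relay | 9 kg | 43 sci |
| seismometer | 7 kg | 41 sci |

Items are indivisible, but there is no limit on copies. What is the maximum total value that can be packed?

Best value-per-unit is seismometer at 41/7; filling with it alone gives 5×41 = 205.
Optimal mix: 1×relay + 4×seismometer → mass 37, value 207.

207 sci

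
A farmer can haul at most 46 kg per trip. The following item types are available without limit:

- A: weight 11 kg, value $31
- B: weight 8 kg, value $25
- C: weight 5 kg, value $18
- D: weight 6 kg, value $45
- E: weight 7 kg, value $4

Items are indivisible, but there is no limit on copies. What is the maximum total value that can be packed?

$315

Best value-per-unit is D at 45/6, and filling with it alone uses weight 7×6=42. No mix of the others beats 7×45 = 315.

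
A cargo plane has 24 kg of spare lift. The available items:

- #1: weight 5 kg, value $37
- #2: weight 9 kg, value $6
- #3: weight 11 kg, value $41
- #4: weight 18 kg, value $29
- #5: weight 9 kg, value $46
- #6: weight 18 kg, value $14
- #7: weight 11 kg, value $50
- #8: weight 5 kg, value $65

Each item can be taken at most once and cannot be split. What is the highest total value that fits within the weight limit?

Check high-value combinations within 24 kg:
- #1+#7+#8: weight 5+11+5=21, value 37+50+65=152
- #1+#5+#8: weight 5+9+5=19, value 37+46+65=148
- #1+#3+#8: weight 5+11+5=21, value 37+41+65=143
- #2+#5+#8: weight 9+9+5=23, value 6+46+65=117
Best: $152.

$152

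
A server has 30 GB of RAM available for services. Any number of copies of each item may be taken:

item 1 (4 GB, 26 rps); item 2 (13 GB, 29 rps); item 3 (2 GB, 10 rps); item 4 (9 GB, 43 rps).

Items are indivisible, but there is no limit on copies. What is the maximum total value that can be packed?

192 rps

Best value-per-unit is item 1 at 26/4; filling with it alone gives 7×26 = 182.
Optimal mix: 7×item 1 + 1×item 3 → memory 30, value 192.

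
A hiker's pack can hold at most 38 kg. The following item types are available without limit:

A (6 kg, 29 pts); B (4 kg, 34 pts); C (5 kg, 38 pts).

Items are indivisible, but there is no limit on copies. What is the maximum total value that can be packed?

Best value-per-unit is B at 34/4; filling with it alone gives 9×34 = 306.
Optimal mix: 7×B + 2×C → weight 38, value 314.

314 pts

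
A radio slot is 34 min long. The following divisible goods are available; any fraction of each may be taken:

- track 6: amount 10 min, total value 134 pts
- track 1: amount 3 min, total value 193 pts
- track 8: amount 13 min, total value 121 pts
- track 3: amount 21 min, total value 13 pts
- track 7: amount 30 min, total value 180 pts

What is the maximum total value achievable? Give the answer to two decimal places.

Take in order of value per unit:
- track 1 (193/3 per unit): all 3 → value 193, running total 193.00
- track 6 (134/10 per unit): all 10 → value 134, running total 327.00
- track 8 (121/13 per unit): all 13 → value 121, running total 448.00
- track 7 (180/30 per unit): 8 of 30 → value 8×180/30 = 48.0000, running total 496.00
Total 496.00.

496.00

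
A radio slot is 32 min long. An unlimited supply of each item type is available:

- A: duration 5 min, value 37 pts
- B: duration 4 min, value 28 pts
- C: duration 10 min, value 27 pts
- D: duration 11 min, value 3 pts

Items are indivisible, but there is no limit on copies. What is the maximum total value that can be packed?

232 pts

Best value-per-unit is A at 37/5; filling with it alone gives 6×37 = 222.
Optimal mix: 4×A + 3×B → duration 32, value 232.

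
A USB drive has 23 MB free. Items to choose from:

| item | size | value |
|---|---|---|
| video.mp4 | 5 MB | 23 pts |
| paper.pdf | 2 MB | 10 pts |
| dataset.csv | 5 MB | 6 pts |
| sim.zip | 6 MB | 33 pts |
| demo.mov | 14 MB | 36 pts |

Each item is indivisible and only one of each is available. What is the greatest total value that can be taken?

Check high-value combinations within 23 MB:
- paper.pdf+sim.zip+demo.mov: size 2+6+14=22, value 10+33+36=79
- video.mp4+paper.pdf+dataset.csv+sim.zip: size 5+2+5+6=18, value 23+10+6+33=72
- sim.zip+demo.mov: size 6+14=20, value 33+36=69
Best: 79 pts.

79 pts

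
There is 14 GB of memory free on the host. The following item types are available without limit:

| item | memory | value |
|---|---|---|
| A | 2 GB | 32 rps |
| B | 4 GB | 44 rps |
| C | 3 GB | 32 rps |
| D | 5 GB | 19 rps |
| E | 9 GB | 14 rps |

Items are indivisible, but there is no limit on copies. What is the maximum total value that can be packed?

Best value-per-unit is A at 32/2, and filling with it alone uses memory 7×2=14. No mix of the others beats 7×32 = 224.

224 rps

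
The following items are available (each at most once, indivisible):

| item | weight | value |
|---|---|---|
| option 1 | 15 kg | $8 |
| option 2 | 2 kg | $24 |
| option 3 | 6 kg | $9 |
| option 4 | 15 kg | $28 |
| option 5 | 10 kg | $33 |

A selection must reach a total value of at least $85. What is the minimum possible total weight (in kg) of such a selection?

27

Subsets with value ≥ 85, sorted by total weight:
- option 2+option 4+option 5: weight 27, value 85
- option 2+option 3+option 4+option 5: weight 33, value 94
Minimum weight: 27 kg.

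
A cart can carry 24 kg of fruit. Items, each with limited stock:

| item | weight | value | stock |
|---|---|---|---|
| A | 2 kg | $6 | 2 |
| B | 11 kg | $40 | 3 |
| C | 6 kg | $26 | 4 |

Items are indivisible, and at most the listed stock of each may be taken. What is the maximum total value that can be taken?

$104

Top feasible selections:
- 4×C: weight 24, value 104
- 1×B + 2×C: weight 23, value 92
- 2×A + 3×C: weight 22, value 90
- 1×A + 2×B: weight 24, value 86
Best: $104.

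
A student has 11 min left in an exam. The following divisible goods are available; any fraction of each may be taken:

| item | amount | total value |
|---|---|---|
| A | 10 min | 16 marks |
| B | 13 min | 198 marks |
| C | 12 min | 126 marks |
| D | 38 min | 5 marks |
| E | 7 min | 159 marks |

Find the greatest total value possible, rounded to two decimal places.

219.92

Take in order of value per unit:
- E (159/7 per unit): all 7 → value 159, running total 159.00
- B (198/13 per unit): 4 of 13 → value 4×198/13 = 60.9231, running total 219.92
Total 219.92.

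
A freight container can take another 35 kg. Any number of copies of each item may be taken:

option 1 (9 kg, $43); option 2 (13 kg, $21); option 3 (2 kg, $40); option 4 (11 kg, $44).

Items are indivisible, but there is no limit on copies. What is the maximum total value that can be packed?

$680

Best value-per-unit is option 3 at 40/2, and filling with it alone uses weight 17×2=34. No mix of the others beats 17×40 = 680.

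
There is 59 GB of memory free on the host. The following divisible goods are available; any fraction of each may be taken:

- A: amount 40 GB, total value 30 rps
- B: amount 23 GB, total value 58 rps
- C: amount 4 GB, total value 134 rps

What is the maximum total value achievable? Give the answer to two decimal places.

216.00

Take in order of value per unit:
- C (134/4 per unit): all 4 → value 134, running total 134.00
- B (58/23 per unit): all 23 → value 58, running total 192.00
- A (30/40 per unit): 32 of 40 → value 32×30/40 = 24.0000, running total 216.00
Total 216.00.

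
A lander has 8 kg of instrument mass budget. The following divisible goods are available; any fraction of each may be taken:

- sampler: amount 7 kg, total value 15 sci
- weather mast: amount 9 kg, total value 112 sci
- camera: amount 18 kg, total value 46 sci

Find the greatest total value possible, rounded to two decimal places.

99.56

Take in order of value per unit:
- weather mast (112/9 per unit): 8 of 9 → value 8×112/9 = 99.5556, running total 99.56
Total 99.56.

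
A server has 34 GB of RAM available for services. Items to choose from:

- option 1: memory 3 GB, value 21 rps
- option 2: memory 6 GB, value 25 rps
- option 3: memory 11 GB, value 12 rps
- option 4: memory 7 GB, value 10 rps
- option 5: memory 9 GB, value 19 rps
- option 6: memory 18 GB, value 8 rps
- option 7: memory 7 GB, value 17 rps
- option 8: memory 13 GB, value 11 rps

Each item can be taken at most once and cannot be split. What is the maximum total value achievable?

92 rps

Check high-value combinations within 34 GB:
- option 1+option 2+option 4+option 5+option 7: memory 3+6+7+9+7=32, value 21+25+10+19+17=92
- option 1+option 2+option 3+option 4+option 7: memory 3+6+11+7+7=34, value 21+25+12+10+17=85
- option 1+option 2+option 5+option 7: memory 3+6+9+7=25, value 21+25+19+17=82
- option 1+option 2+option 3+option 5: memory 3+6+11+9=29, value 21+25+12+19=77
- option 1+option 2+option 5+option 8: memory 3+6+9+13=31, value 21+25+19+11=76
Best: 92 rps.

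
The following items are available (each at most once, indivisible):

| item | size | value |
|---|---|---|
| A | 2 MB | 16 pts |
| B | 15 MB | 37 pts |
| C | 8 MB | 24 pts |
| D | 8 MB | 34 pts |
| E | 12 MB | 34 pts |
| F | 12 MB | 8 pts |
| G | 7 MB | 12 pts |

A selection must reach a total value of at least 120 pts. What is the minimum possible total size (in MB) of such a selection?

37

Subsets with value ≥ 120, sorted by total size:
- A+B+D+E: size 37, value 121
- A+C+D+E+G: size 37, value 120
- A+B+C+D+G: size 40, value 123
- B+C+D+E: size 43, value 129
Minimum size: 37 MB.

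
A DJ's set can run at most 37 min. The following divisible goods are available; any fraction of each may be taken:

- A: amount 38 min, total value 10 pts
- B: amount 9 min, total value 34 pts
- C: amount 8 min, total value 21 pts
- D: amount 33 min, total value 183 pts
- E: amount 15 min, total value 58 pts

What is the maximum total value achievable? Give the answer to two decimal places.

Take in order of value per unit:
- D (183/33 per unit): all 33 → value 183, running total 183.00
- E (58/15 per unit): 4 of 15 → value 4×58/15 = 15.4667, running total 198.47
Total 198.47.

198.47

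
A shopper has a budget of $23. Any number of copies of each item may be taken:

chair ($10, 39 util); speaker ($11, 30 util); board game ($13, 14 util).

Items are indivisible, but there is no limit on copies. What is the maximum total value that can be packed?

Best value-per-unit is chair at 39/10, and filling with it alone uses cost 2×10=20. No mix of the others beats 2×39 = 78.

78 util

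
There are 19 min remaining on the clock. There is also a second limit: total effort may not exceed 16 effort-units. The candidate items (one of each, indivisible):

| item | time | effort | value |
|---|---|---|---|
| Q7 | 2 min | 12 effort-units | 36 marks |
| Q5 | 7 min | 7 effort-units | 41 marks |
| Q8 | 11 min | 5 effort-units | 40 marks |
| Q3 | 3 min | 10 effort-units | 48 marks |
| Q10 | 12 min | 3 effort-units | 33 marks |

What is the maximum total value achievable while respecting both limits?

Feasible sets respecting both limits:
- Q8+Q3: time 14, effort 15, value 88
- Q5+Q8: time 18, effort 12, value 81
- Q3+Q10: time 15, effort 13, value 81
- Q5+Q10: time 19, effort 10, value 74
Best: 88 marks.

88 marks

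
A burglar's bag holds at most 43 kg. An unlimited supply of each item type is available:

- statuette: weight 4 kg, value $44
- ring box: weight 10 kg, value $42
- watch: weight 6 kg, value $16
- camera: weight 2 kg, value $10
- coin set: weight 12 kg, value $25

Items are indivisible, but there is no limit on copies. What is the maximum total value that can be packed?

$450

Best value-per-unit is statuette at 44/4; filling with it alone gives 10×44 = 440.
Optimal mix: 10×statuette + 1×camera → weight 42, value 450.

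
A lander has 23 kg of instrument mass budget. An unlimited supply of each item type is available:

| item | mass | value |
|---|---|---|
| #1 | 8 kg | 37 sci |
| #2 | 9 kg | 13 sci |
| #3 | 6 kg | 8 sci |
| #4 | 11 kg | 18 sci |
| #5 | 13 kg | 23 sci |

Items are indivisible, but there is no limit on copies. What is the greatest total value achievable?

Best value-per-unit is #1 at 37/8; filling with it alone gives 2×37 = 74.
Optimal mix: 2×#1 + 1×#3 → mass 22, value 82.

82 sci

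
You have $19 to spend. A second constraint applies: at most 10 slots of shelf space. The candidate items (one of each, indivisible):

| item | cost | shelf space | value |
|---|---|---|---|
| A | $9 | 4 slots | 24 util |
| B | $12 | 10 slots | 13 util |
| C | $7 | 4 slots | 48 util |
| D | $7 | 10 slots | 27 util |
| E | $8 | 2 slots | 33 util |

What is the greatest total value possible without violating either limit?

Feasible sets respecting both limits:
- C+E: cost 15, shelf space 6, value 81
- A+C: cost 16, shelf space 8, value 72
- A+E: cost 17, shelf space 6, value 57
Best: 81 util.

81 util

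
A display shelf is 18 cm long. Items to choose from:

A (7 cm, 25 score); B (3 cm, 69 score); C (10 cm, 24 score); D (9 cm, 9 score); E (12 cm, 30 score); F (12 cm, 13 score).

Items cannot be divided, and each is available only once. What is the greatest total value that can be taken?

99 score

Check high-value combinations within 18 cm:
- B+E: length 3+12=15, value 69+30=99
- A+B: length 7+3=10, value 25+69=94
- B+C: length 3+10=13, value 69+24=93
- B+F: length 3+12=15, value 69+13=82
Best: 99 score.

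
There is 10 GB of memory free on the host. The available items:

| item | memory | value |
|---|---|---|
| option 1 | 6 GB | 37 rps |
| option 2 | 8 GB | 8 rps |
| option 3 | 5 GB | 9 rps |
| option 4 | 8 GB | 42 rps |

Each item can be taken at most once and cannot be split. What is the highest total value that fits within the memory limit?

42 rps

Check high-value combinations within 10 GB:
- option 4: memory 8, value 42
- option 1: memory 6, value 37
- option 3: memory 5, value 9
Best: 42 rps.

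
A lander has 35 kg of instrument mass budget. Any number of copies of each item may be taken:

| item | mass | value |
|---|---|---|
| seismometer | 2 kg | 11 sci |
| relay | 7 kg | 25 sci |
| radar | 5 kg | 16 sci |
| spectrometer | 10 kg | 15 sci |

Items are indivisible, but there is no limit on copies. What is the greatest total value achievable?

Best value-per-unit is seismometer at 11/2, and filling with it alone uses mass 17×2=34. No mix of the others beats 17×11 = 187.

187 sci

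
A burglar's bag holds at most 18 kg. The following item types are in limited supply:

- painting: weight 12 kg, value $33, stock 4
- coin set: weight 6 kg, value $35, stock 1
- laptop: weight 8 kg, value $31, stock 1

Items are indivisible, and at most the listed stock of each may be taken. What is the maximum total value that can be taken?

Top feasible selections:
- 1×painting + 1×coin set: weight 18, value 68
- 1×coin set + 1×laptop: weight 14, value 66
- 1×coin set: weight 6, value 35
Best: $68.

$68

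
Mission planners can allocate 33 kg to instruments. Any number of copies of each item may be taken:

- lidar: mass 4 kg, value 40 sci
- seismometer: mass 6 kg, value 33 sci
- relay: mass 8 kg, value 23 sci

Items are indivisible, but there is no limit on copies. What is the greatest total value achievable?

Best value-per-unit is lidar at 40/4, and filling with it alone uses mass 8×4=32. No mix of the others beats 8×40 = 320.

320 sci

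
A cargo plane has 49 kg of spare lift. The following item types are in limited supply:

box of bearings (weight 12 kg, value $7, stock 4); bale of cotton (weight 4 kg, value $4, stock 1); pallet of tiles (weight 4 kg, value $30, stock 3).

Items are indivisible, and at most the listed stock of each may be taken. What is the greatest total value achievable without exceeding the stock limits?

$111

Top feasible selections:
- 3×box of bearings + 3×pallet of tiles: weight 48, value 111
- 2×box of bearings + 1×bale of cotton + 3×pallet of tiles: weight 40, value 108
Best: $111.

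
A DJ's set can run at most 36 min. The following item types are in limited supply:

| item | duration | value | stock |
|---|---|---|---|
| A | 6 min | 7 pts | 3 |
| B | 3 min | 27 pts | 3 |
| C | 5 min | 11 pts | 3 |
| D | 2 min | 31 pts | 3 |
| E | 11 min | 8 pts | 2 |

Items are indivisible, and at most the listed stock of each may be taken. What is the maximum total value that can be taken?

214 pts

Best selections within duration 36 and stock limits:
- 1×A + 3×B + 3×C + 3×D: duration 36, value 214
- 3×B + 3×C + 3×D: duration 30, value 207
Best: 214 pts.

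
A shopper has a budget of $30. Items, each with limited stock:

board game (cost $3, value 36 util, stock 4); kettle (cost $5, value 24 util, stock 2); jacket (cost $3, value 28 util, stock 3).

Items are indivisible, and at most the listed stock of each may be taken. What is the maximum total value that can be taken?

Best selections within cost 30 and stock limits:
- 4×board game + 1×kettle + 3×jacket: cost 26, value 252
- 4×board game + 2×kettle + 2×jacket: cost 28, value 248
- 3×board game + 2×kettle + 3×jacket: cost 28, value 240
Best: 252 util.

252 util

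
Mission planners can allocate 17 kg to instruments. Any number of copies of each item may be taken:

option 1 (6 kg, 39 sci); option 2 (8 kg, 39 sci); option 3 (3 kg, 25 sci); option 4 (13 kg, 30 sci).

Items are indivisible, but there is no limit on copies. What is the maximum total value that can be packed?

125 sci

Best value-per-unit is option 3 at 25/3, and filling with it alone uses mass 5×3=15. No mix of the others beats 5×25 = 125.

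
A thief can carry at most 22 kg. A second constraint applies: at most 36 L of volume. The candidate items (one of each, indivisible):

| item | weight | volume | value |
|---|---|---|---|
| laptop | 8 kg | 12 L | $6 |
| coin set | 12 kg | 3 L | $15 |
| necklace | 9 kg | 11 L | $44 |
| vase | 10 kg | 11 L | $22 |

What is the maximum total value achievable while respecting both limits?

Feasible sets respecting both limits:
- necklace+vase: weight 19, volume 22, value 66
- coin set+necklace: weight 21, volume 14, value 59
- laptop+necklace: weight 17, volume 23, value 50
Best: $66.

$66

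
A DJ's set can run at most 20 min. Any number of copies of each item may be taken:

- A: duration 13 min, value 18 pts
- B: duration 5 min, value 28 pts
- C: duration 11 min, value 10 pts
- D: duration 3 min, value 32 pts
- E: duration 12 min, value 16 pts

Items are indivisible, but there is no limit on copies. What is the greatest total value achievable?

Best value-per-unit is D at 32/3, and filling with it alone uses duration 6×3=18. No mix of the others beats 6×32 = 192.

192 pts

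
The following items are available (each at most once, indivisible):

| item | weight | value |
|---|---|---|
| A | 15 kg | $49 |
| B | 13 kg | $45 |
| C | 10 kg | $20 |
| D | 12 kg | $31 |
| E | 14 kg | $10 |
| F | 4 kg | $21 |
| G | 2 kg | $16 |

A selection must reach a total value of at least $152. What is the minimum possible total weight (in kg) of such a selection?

Subsets with value ≥ 152, sorted by total weight:
- A+B+D+F+G: weight 46, value 162
- A+B+C+D+G: weight 52, value 161
- A+B+C+D+F: weight 54, value 166
Minimum weight: 46 kg.

46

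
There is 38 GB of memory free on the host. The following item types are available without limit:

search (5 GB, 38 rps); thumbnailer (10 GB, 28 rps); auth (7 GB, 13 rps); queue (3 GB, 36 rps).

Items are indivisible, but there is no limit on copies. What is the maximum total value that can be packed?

Best value-per-unit is queue at 36/3; filling with it alone gives 12×36 = 432.
Optimal mix: 1×search + 11×queue → memory 38, value 434.

434 rps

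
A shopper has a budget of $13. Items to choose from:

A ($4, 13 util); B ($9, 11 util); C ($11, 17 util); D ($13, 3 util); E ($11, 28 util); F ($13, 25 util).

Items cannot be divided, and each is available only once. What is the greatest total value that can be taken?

28 util

Check high-value combinations within $13:
- E: cost 11, value 28
- F: cost 13, value 25
- A+B: cost 4+9=13, value 13+11=24
Best: 28 util.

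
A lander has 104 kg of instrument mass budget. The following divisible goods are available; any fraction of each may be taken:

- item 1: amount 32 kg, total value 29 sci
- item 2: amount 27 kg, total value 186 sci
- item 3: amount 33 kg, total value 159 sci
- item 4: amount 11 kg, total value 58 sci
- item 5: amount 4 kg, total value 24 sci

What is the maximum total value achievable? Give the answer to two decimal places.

453.28

Take in order of value per unit:
- item 2 (186/27 per unit): all 27 → value 186, running total 186.00
- item 5 (24/4 per unit): all 4 → value 24, running total 210.00
- item 4 (58/11 per unit): all 11 → value 58, running total 268.00
- item 3 (159/33 per unit): all 33 → value 159, running total 427.00
- item 1 (29/32 per unit): 29 of 32 → value 29×29/32 = 26.2813, running total 453.28
Total 453.28.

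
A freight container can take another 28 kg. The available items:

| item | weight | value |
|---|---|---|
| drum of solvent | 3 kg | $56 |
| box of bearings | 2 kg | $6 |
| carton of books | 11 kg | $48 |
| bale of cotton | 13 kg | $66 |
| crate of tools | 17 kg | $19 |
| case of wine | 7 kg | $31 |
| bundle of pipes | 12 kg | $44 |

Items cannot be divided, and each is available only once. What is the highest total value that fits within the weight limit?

$170

This is a 0/1 knapsack; check combinations near the capacity.
- drum of solvent+carton of books+bale of cotton: weight 3+11+13=27, value 56+48+66=170
- drum of solvent+bale of cotton+bundle of pipes: weight 3+13+12=28, value 56+66+44=166
- drum of solvent+box of bearings+bale of cotton+case of wine: weight 3+2+13+7=25, value 56+6+66+31=159
- drum of solvent+box of bearings+carton of books+bundle of pipes: weight 3+2+11+12=28, value 56+6+48+44=154
- drum of solvent+bale of cotton+case of wine: weight 3+13+7=23, value 56+66+31=153
Best: $170.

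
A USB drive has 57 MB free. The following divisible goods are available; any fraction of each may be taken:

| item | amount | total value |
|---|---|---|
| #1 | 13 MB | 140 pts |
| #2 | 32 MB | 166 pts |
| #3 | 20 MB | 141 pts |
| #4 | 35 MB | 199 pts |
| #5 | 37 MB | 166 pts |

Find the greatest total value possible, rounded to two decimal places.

Take in order of value per unit:
- #1 (140/13 per unit): all 13 → value 140, running total 140.00
- #3 (141/20 per unit): all 20 → value 141, running total 281.00
- #4 (199/35 per unit): 24 of 35 → value 24×199/35 = 136.4571, running total 417.46
Total 417.46.

417.46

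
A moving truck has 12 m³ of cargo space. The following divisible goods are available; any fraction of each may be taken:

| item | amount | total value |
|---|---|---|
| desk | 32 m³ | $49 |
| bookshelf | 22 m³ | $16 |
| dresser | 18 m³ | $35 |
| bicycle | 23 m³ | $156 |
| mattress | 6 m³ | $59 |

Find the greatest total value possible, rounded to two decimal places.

99.70

Take in order of value per unit:
- mattress (59/6 per unit): all 6 → value 59, running total 59.00
- bicycle (156/23 per unit): 6 of 23 → value 6×156/23 = 40.6957, running total 99.70
Total 99.70.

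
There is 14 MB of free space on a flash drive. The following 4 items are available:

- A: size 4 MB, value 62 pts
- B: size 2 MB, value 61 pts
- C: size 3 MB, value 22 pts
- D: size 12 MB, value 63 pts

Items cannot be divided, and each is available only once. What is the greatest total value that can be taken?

Check high-value combinations within 14 MB:
- A+B+C: size 4+2+3=9, value 62+61+22=145
- B+D: size 2+12=14, value 61+63=124
- A+B: size 4+2=6, value 62+61=123
Best: 145 pts.

145 pts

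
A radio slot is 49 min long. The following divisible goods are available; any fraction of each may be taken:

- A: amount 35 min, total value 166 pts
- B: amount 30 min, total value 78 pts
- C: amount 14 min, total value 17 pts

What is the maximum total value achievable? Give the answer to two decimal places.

Take in order of value per unit:
- A (166/35 per unit): all 35 → value 166, running total 166.00
- B (78/30 per unit): 14 of 30 → value 14×78/30 = 36.4000, running total 202.40
Total 202.40.

202.40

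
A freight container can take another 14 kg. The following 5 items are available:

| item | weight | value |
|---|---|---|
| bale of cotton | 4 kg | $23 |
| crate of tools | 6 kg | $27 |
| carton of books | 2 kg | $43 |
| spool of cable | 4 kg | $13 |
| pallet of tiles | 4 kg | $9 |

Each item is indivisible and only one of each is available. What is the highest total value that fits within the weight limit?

$93

Check high-value combinations within 14 kg:
- bale of cotton+crate of tools+carton of books: weight 4+6+2=12, value 23+27+43=93
- bale of cotton+carton of books+spool of cable+pallet of tiles: weight 4+2+4+4=14, value 23+43+13+9=88
- crate of tools+carton of books+spool of cable: weight 6+2+4=12, value 27+43+13=83
- bale of cotton+carton of books+spool of cable: weight 4+2+4=10, value 23+43+13=79
- crate of tools+carton of books+pallet of tiles: weight 6+2+4=12, value 27+43+9=79
Best: $93.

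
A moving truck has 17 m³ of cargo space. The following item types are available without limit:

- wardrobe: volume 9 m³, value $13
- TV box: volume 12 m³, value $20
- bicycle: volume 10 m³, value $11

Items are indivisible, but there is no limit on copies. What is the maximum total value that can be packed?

Best value-per-unit is TV box at 20/12, and filling with it alone uses volume 1×12=12. No mix of the others beats 1×20 = 20.

$20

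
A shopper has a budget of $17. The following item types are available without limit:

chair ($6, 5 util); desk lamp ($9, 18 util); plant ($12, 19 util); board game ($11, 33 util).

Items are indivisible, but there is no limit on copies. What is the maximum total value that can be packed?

38 util

Best value-per-unit is board game at 33/11; filling with it alone gives 1×33 = 33.
Optimal mix: 1×chair + 1×board game → cost 17, value 38.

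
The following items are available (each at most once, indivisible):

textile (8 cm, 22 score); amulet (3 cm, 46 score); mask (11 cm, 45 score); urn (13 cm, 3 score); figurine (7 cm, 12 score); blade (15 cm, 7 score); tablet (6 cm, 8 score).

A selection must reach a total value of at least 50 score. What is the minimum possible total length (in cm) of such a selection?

9

Subsets with value ≥ 50, sorted by total length:
- amulet+tablet: length 9, value 54
- amulet+figurine: length 10, value 58
- textile+amulet: length 11, value 68
- amulet+mask: length 14, value 91
Minimum length: 9 cm.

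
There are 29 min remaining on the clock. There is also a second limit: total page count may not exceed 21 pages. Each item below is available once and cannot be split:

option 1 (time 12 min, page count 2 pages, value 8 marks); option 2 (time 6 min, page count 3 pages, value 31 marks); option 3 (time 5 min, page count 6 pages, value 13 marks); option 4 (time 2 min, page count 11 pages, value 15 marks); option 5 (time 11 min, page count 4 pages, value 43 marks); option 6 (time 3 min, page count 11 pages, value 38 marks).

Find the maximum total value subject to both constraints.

Feasible sets respecting both limits:
- option 2+option 5+option 6: time 20, page count 18, value 112
- option 3+option 5+option 6: time 19, page count 21, value 94
- option 2+option 4+option 5: time 19, page count 18, value 89
Best: 112 marks.

112 marks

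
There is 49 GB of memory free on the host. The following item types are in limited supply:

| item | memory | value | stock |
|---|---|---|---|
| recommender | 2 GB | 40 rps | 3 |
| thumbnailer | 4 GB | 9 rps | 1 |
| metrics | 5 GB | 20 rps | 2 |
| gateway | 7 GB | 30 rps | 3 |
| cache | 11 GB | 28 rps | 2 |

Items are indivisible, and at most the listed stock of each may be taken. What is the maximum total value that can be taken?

278 rps

Top feasible selections:
- 3×recommender + 2×metrics + 3×gateway + 1×cache: memory 48, value 278
- 3×recommender + 1×thumbnailer + 1×metrics + 3×gateway + 1×cache: memory 47, value 267
- 3×recommender + 3×gateway + 2×cache: memory 49, value 266
- 3×recommender + 1×thumbnailer + 2×metrics + 3×gateway: memory 41, value 259
Best: 278 rps.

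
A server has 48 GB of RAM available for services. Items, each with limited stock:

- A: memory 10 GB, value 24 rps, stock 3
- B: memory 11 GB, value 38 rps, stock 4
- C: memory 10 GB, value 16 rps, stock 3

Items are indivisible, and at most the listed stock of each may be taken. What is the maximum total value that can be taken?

152 rps

Top feasible selections:
- 4×B: memory 44, value 152
- 1×A + 3×B: memory 43, value 138
- 3×B + 1×C: memory 43, value 130
Best: 152 rps.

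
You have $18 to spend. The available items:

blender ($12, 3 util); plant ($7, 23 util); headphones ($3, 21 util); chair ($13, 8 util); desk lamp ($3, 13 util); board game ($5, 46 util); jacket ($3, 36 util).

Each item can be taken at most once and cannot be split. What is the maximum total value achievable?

Check high-value combinations within $18:
- plant+headphones+board game+jacket: cost 7+3+5+3=18, value 23+21+46+36=126
- plant+desk lamp+board game+jacket: cost 7+3+5+3=18, value 23+13+46+36=118
- headphones+desk lamp+board game+jacket: cost 3+3+5+3=14, value 21+13+46+36=116
- plant+board game+jacket: cost 7+5+3=15, value 23+46+36=105
- headphones+board game+jacket: cost 3+5+3=11, value 21+46+36=103
Best: 126 util.

126 util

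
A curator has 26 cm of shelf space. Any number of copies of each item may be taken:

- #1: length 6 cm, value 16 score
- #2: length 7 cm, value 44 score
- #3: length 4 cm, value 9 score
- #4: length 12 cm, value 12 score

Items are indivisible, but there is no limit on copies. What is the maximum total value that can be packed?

Best value-per-unit is #2 at 44/7; filling with it alone gives 3×44 = 132.
Optimal mix: 3×#2 + 1×#3 → length 25, value 141.

141 score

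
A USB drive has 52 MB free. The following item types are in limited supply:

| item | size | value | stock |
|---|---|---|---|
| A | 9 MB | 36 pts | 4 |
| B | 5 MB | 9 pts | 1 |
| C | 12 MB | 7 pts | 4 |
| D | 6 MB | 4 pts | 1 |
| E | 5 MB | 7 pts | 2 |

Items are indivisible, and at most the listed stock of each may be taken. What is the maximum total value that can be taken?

Best selections within size 52 and stock limits:
- 4×A + 1×B + 2×E: size 51, value 167
- 4×A + 1×B + 1×D + 1×E: size 52, value 164
- 4×A + 1×D + 2×E: size 52, value 162
Best: 167 pts.

167 pts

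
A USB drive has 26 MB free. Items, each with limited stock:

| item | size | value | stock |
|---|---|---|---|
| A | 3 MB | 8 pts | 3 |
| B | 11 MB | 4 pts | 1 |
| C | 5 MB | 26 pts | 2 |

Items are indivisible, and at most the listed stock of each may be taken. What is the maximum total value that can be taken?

Best selections within size 26 and stock limits:
- 3×A + 2×C: size 19, value 76
- 2×A + 2×C: size 16, value 68
- 1×A + 1×B + 2×C: size 24, value 64
- 1×A + 2×C: size 13, value 60
Best: 76 pts.

76 pts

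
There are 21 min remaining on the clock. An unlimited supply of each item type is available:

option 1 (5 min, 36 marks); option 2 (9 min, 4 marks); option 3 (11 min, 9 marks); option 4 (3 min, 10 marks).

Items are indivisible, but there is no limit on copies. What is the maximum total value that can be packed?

144 marks

Best value-per-unit is option 1 at 36/5, and filling with it alone uses time 4×5=20. No mix of the others beats 4×36 = 144.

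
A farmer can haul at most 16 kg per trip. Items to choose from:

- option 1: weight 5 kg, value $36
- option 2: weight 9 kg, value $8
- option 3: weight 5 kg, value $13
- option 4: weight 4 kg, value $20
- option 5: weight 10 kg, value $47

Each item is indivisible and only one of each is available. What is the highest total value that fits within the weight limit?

Check high-value combinations within 16 kg:
- option 1+option 5: weight 5+10=15, value 36+47=83
- option 1+option 3+option 4: weight 5+5+4=14, value 36+13+20=69
- option 4+option 5: weight 4+10=14, value 20+47=67
- option 3+option 5: weight 5+10=15, value 13+47=60
Best: $83.

$83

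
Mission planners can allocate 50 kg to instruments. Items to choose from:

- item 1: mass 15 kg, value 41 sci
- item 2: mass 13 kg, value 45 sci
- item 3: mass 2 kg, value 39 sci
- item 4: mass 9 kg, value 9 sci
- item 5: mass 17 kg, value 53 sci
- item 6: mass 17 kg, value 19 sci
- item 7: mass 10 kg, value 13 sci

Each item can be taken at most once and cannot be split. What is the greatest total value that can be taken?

178 sci

This is a 0/1 knapsack; check combinations near the capacity.
- item 1+item 2+item 3+item 5: mass 15+13+2+17=47, value 41+45+39+53=178
- item 2+item 3+item 5+item 6: mass 13+2+17+17=49, value 45+39+53+19=156
- item 2+item 3+item 5+item 7: mass 13+2+17+10=42, value 45+39+53+13=150
Best: 178 sci.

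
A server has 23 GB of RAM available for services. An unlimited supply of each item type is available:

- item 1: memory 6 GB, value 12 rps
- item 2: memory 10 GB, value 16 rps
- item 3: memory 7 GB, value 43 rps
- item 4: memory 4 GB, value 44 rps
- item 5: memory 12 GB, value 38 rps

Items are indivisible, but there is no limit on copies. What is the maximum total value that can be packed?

220 rps

Best value-per-unit is item 4 at 44/4, and filling with it alone uses memory 5×4=20. No mix of the others beats 5×44 = 220.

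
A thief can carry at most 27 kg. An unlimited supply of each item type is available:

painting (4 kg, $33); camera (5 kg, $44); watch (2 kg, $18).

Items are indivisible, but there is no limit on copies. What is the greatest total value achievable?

Best value-per-unit is watch at 18/2; filling with it alone gives 13×18 = 234.
Optimal mix: 1×camera + 11×watch → weight 27, value 242.

$242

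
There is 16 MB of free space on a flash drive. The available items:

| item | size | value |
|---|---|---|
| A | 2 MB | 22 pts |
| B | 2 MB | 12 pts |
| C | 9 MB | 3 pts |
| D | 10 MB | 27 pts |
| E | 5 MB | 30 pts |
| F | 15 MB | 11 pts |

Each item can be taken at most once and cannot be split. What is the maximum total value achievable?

Check high-value combinations within 16 MB:
- A+B+E: size 2+2+5=9, value 22+12+30=64
- A+B+D: size 2+2+10=14, value 22+12+27=61
- D+E: size 10+5=15, value 27+30=57
Best: 64 pts.

64 pts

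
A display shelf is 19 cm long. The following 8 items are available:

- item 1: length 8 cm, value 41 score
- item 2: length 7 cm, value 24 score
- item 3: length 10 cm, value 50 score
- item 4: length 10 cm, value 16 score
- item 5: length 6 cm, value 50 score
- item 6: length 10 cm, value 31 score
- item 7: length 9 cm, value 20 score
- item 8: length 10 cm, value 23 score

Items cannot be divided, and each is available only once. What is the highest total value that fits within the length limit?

100 score

Check high-value combinations within 19 cm:
- item 3+item 5: length 10+6=16, value 50+50=100
- item 1+item 5: length 8+6=14, value 41+50=91
- item 1+item 3: length 8+10=18, value 41+50=91
- item 5+item 6: length 6+10=16, value 50+31=81
- item 2+item 5: length 7+6=13, value 24+50=74
Best: 100 score.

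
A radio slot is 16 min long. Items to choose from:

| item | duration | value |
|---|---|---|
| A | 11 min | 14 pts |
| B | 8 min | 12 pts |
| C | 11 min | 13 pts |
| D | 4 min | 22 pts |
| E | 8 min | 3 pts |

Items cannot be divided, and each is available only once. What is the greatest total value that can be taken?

36 pts

Check high-value combinations within 16 min:
- A+D: duration 11+4=15, value 14+22=36
- C+D: duration 11+4=15, value 13+22=35
- B+D: duration 8+4=12, value 12+22=34
Best: 36 pts.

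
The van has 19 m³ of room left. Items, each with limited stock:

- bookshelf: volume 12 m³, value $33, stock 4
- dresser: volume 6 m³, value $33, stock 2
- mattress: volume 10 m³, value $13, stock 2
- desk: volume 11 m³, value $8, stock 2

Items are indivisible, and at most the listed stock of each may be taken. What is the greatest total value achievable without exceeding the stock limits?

Best selections within volume 19 and stock limits:
- 2×dresser: volume 12, value 66
- 1×bookshelf + 1×dresser: volume 18, value 66
- 1×dresser + 1×mattress: volume 16, value 46
Best: $66.

$66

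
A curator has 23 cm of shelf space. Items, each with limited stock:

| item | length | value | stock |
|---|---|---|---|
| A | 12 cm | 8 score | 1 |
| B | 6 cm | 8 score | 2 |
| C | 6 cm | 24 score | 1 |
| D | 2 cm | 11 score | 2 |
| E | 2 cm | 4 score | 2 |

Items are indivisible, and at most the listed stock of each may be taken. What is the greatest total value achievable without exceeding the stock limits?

62 score

Best selections within length 23 and stock limits:
- 1×B + 1×C + 2×D + 2×E: length 20, value 62
- 2×B + 1×C + 2×D: length 22, value 62
Best: 62 score.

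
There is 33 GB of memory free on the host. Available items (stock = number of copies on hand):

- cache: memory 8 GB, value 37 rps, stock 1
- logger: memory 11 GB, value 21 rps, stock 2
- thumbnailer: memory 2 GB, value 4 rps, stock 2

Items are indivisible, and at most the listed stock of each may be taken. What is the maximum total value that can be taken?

Best selections within memory 33 and stock limits:
- 1×cache + 2×logger + 1×thumbnailer: memory 32, value 83
- 1×cache + 2×logger: memory 30, value 79
- 1×cache + 1×logger + 2×thumbnailer: memory 23, value 66
- 1×cache + 1×logger + 1×thumbnailer: memory 21, value 62
Best: 83 rps.

83 rps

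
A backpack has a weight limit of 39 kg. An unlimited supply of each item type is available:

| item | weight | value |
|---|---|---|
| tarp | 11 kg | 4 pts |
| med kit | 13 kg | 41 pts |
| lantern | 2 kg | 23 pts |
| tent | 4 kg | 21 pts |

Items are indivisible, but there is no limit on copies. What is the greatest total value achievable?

437 pts

Best value-per-unit is lantern at 23/2, and filling with it alone uses weight 19×2=38. No mix of the others beats 19×23 = 437.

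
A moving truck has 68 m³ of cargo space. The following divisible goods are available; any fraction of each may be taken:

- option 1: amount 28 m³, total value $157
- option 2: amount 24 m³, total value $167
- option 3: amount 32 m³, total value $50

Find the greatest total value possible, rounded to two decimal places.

349.00

Take in order of value per unit:
- option 2 (167/24 per unit): all 24 → value 167, running total 167.00
- option 1 (157/28 per unit): all 28 → value 157, running total 324.00
- option 3 (50/32 per unit): 16 of 32 → value 16×50/32 = 25.0000, running total 349.00
Total 349.00.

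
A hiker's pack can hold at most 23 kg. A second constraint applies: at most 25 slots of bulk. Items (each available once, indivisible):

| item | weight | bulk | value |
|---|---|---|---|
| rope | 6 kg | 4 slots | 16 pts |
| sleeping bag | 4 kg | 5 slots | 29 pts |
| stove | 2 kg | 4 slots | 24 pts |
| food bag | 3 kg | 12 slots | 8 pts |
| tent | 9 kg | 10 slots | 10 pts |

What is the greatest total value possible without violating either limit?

79 pts

Feasible sets respecting both limits:
- rope+sleeping bag+stove+tent: weight 21, bulk 23, value 79
- rope+sleeping bag+stove+food bag: weight 15, bulk 25, value 77
- rope+sleeping bag+stove: weight 12, bulk 13, value 69
Best: 79 pts.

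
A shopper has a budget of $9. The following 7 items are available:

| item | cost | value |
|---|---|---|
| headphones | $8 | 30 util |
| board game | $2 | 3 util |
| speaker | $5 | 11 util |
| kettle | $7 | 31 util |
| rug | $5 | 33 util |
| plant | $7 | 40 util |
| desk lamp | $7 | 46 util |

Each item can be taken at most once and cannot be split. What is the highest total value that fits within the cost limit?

49 util

Check high-value combinations within $9:
- board game+desk lamp: cost 2+7=9, value 3+46=49
- desk lamp: cost 7, value 46
- board game+plant: cost 2+7=9, value 3+40=43
- plant: cost 7, value 40
Best: 49 util.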